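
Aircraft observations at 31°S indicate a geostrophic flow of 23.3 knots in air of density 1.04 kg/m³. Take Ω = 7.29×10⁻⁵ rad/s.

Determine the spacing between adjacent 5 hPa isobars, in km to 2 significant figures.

530 km

Coriolis parameter at 31°S:
f = 2Ω sin φ = 2 × 7.29×10⁻⁵ × sin 31° = 7.51×10⁻⁵ s⁻¹
Wind speed in SI: 23.3 knots = 12.0 m/s
Geostrophic balance rearranged: |∂P/∂n| = f ρ V_g
|∂P/∂n| = 7.51×10⁻⁵ × 1.04 × 12.0 = 9.36×10⁻⁴ Pa/m
Isobar spacing: Δn = ΔP/|∂P/∂n| = 500 Pa / 9.36×10⁻⁴ Pa/m = 534129 m ≈ 530 km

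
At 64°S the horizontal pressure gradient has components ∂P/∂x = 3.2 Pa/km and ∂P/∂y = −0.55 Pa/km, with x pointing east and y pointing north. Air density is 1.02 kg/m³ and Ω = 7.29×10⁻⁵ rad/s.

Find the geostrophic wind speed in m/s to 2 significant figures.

Coriolis parameter at 64°S:
f = 2Ω sin φ = 2 × 7.29×10⁻⁵ × sin 64° = 1.31×10⁻⁴ s⁻¹
In the Southern Hemisphere f is negative: f = −1.31×10⁻⁴ s⁻¹.
Component geostrophic relations (x east, y north):
u_g = −(1/(fρ)) ∂P/∂y,  v_g = (1/(fρ)) ∂P/∂x
u_g = −(−0.55×10⁻³)/(−1.31×10⁻⁴ × 1.02) = −4.11 m/s;  v_g = (3.2×10⁻³)/(−1.31×10⁻⁴ × 1.02) = −23.9 m/s
|V_g| = √(u_g² + v_g²) = 24.3 m/s

24 m/s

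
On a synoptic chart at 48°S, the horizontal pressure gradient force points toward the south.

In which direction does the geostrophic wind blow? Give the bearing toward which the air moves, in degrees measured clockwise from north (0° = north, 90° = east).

The pressure-gradient force points toward the south (bearing 180°).
Geostrophic balance: in the Southern Hemisphere the Coriolis force deflects motion to the left, so the geostrophic wind blows 90° to the left of the pressure-gradient force (low pressure on the right).
Rotating 180° by 90° counterclockwise gives 090° — the wind blows toward the east.

090°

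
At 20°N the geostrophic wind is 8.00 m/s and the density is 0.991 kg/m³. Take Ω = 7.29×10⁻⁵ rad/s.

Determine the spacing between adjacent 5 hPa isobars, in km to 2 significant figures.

1300 km

Coriolis parameter at 20°N:
f = 2Ω sin φ = 2 × 7.29×10⁻⁵ × sin 20° = 4.99×10⁻⁵ s⁻¹
Geostrophic balance rearranged: |∂P/∂n| = f ρ V_g
|∂P/∂n| = 4.99×10⁻⁵ × 0.991 × 8.00 = 3.95×10⁻⁴ Pa/m
Isobar spacing: Δn = ΔP/|∂P/∂n| = 500 Pa / 3.95×10⁻⁴ Pa/m = 1264728 m ≈ 1300 km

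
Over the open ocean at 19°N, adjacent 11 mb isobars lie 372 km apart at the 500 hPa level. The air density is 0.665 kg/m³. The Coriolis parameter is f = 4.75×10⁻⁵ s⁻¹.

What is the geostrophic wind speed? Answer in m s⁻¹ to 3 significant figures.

Pressure gradient: |∂P/∂n| = 1100 Pa / 372000 m = 2.96×10⁻³ Pa/m
Geostrophic balance (pressure-gradient force = Coriolis force):
V_g = (1/(fρ)) |∂P/∂n| = 2.96×10⁻³ / (4.75×10⁻⁵ × 0.665) = 93.6 m/s

93.6 m s⁻¹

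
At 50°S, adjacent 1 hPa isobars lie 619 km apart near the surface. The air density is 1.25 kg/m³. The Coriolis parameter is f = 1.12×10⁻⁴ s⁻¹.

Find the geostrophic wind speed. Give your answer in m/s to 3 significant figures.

1.15 m/s

Pressure gradient: |∂P/∂n| = 100 Pa / 619000 m = 1.62×10⁻⁴ Pa/m
Geostrophic balance (pressure-gradient force = Coriolis force):
V_g = (1/(fρ)) |∂P/∂n| = 1.62×10⁻⁴ / (1.12×10⁻⁴ × 1.25) = 1.15 m/s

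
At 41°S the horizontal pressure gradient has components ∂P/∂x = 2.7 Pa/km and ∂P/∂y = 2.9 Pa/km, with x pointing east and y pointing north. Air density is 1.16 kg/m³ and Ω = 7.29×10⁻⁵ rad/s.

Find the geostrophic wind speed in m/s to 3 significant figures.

35.7 m/s

Coriolis parameter at 41°S:
f = 2Ω sin φ = 2 × 7.29×10⁻⁵ × sin 41° = 9.57×10⁻⁵ s⁻¹
In the Southern Hemisphere f is negative: f = −9.57×10⁻⁵ s⁻¹.
Component geostrophic relations (x east, y north):
u_g = −(1/(fρ)) ∂P/∂y,  v_g = (1/(fρ)) ∂P/∂x
u_g = −(2.9×10⁻³)/(−9.57×10⁻⁵ × 1.16) = 26.1 m/s;  v_g = (2.7×10⁻³)/(−9.57×10⁻⁵ × 1.16) = −24.3 m/s
|V_g| = √(u_g² + v_g²) = 35.7 m/s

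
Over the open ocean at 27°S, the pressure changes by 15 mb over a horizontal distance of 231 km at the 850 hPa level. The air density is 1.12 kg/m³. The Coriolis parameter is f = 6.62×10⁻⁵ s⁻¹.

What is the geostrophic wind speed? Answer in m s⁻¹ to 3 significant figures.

Pressure gradient: |∂P/∂n| = 1500 Pa / 231000 m = 6.49×10⁻³ Pa/m
Geostrophic balance (pressure-gradient force = Coriolis force):
V_g = (1/(fρ)) |∂P/∂n| = 6.49×10⁻³ / (6.62×10⁻⁵ × 1.12) = 87.6 m/s

87.6 m s⁻¹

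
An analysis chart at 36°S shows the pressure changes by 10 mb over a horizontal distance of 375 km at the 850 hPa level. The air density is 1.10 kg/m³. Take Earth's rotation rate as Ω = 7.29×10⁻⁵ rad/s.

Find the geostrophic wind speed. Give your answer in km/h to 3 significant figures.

102 km/h

Coriolis parameter at 36°S:
f = 2Ω sin φ = 2 × 7.29×10⁻⁵ × sin 36° = 8.57×10⁻⁵ s⁻¹
Pressure gradient: |∂P/∂n| = 1000 Pa / 375000 m = 2.67×10⁻³ Pa/m
Geostrophic balance (pressure-gradient force = Coriolis force):
V_g = (1/(fρ)) |∂P/∂n| = 2.67×10⁻³ / (8.57×10⁻⁵ × 1.10) = 28.3 m/s
Converting: 28.3 m/s × 3.6 = 102 km/h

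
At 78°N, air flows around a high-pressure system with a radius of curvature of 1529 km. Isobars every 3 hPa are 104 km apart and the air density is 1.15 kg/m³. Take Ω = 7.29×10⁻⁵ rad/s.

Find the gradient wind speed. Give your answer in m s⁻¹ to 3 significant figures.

19.3 m s⁻¹

Coriolis parameter at 78°N:
f = 2Ω sin φ = 2 × 7.29×10⁻⁵ × sin 78° = 1.43×10⁻⁴ s⁻¹
Pressure gradient: |∂P/∂n| = 300 Pa / 104000 m = 2.88×10⁻³ Pa/m
Geostrophic speed: V_g = |∂P/∂n|/(fρ) = 2.88×10⁻³/(1.43×10⁻⁴ × 1.15) = 17.6 m/s
Around a high, pressure-gradient force acts outward with centrifugal, so Coriolis balances both:
fV = (1/ρ)|∂P/∂n| + V²/R  →  V² − fR·V + fR·V_g = 0
With fR = 1.43×10⁻⁴ × 1529×10³ m = 218 m/s:
V = [fR − √((fR)² − 4 fR V_g)]/2 = [218 − √(218² − 4×218×17.6)]/2 = 19.3 m/s
Supergeostrophic (V > V_g = 17.6 m/s), as expected around a high.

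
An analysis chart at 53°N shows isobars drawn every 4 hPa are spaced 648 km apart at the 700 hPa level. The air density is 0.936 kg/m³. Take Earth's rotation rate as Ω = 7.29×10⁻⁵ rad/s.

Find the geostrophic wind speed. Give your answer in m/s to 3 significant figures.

5.66 m/s

Coriolis parameter at 53°N:
f = 2Ω sin φ = 2 × 7.29×10⁻⁵ × sin 53° = 1.16×10⁻⁴ s⁻¹
Pressure gradient: |∂P/∂n| = 400 Pa / 648000 m = 6.17×10⁻⁴ Pa/m
Geostrophic balance (pressure-gradient force = Coriolis force):
V_g = (1/(fρ)) |∂P/∂n| = 6.17×10⁻⁴ / (1.16×10⁻⁴ × 0.936) = 5.66 m/s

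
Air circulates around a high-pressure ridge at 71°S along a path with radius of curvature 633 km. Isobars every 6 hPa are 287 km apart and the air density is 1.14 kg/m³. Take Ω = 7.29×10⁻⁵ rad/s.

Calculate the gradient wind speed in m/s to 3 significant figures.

16.4 m/s

Coriolis parameter at 71°S:
f = 2Ω sin φ = 2 × 7.29×10⁻⁵ × sin 71° = 1.38×10⁻⁴ s⁻¹
Pressure gradient: |∂P/∂n| = 600 Pa / 287000 m = 2.09×10⁻³ Pa/m
Geostrophic speed: V_g = |∂P/∂n|/(fρ) = 2.09×10⁻³/(1.38×10⁻⁴ × 1.14) = 13.3 m/s
Around a high, pressure-gradient force acts outward with centrifugal, so Coriolis balances both:
fV = (1/ρ)|∂P/∂n| + V²/R  →  V² − fR·V + fR·V_g = 0
With fR = 1.38×10⁻⁴ × 633×10³ m = 87.3 m/s:
V = [fR − √((fR)² − 4 fR V_g)]/2 = [87.3 − √(87.3² − 4×87.3×13.3)]/2 = 16.4 m/s
Supergeostrophic (V > V_g = 13.3 m/s), as expected around a high.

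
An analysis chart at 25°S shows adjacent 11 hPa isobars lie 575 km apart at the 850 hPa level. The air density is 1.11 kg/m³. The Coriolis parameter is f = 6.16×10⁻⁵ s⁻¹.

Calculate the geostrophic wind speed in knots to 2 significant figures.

54 knots

Pressure gradient: |∂P/∂n| = 1100 Pa / 575000 m = 1.91×10⁻³ Pa/m
Geostrophic balance (pressure-gradient force = Coriolis force):
V_g = (1/(fρ)) |∂P/∂n| = 1.91×10⁻³ / (6.16×10⁻⁵ × 1.11) = 28.0 m/s
Converting: 28.0 m/s × 1.944 = 54 knots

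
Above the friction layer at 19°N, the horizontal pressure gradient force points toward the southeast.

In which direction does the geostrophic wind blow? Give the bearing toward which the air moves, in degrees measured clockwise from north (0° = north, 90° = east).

The pressure-gradient force points toward the southeast (bearing 135°).
Geostrophic balance: in the Northern Hemisphere the Coriolis force deflects motion to the right, so the geostrophic wind blows 90° to the right of the pressure-gradient force (low pressure on the left).
Rotating 135° by 90° clockwise gives 225° — the wind blows toward the southwest.

225°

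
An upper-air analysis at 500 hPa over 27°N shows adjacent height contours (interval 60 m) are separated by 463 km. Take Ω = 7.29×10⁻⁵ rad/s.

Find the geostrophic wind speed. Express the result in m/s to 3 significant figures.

19.2 m/s

Coriolis parameter at 27°N:
f = 2Ω sin φ = 2 × 7.29×10⁻⁵ × sin 27° = 6.62×10⁻⁵ s⁻¹
Height gradient: |∂Z/∂n| = 60 m / 463000 m = 1.30×10⁻⁴
On a pressure surface, geostrophic balance gives V_g = (g/f)|∂Z/∂n|:
V_g = 9.81 × 1.30×10⁻⁴ / 6.62×10⁻⁵ = 19.2 m/s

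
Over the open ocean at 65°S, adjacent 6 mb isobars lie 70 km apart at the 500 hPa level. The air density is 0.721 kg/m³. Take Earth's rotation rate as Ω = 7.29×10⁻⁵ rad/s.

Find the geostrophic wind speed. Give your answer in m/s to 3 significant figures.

90.0 m/s

Coriolis parameter at 65°S:
f = 2Ω sin φ = 2 × 7.29×10⁻⁵ × sin 65° = 1.32×10⁻⁴ s⁻¹
Pressure gradient: |∂P/∂n| = 600 Pa / 70000 m = 8.57×10⁻³ Pa/m
Geostrophic balance (pressure-gradient force = Coriolis force):
V_g = (1/(fρ)) |∂P/∂n| = 8.57×10⁻³ / (1.32×10⁻⁴ × 0.721) = 90.0 m/s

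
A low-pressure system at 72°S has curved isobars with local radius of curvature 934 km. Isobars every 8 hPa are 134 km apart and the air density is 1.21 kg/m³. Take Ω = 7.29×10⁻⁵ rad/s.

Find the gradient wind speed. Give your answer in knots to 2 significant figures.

Coriolis parameter at 72°S:
f = 2Ω sin φ = 2 × 7.29×10⁻⁵ × sin 72° = 1.39×10⁻⁴ s⁻¹
Pressure gradient: |∂P/∂n| = 800 Pa / 134000 m = 5.97×10⁻³ Pa/m
Geostrophic speed: V_g = |∂P/∂n|/(fρ) = 5.97×10⁻³/(1.39×10⁻⁴ × 1.21) = 35.6 m/s
Around a low, centrifugal force acts outward with Coriolis, so pressure-gradient force balances both:
(1/ρ)|∂P/∂n| = fV + V²/R  →  V² + fR·V − fR·V_g = 0
With fR = 1.39×10⁻⁴ × 934×10³ m = 130 m/s:
V = [−fR + √((fR)² + 4 fR V_g)]/2 = [−130 + √(130² + 4×130×35.6)]/2 = 29.1 m/s
Subgeostrophic (V < V_g = 35.6 m/s), as expected around a low.
Converting: 29.1 m/s × 1.944 = 56 knots

56 knots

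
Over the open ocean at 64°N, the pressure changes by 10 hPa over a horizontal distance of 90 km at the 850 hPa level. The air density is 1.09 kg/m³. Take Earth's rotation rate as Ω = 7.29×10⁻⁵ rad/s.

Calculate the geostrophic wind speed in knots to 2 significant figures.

150 knots

Coriolis parameter at 64°N:
f = 2Ω sin φ = 2 × 7.29×10⁻⁵ × sin 64° = 1.31×10⁻⁴ s⁻¹
Pressure gradient: |∂P/∂n| = 1000 Pa / 90000 m = 1.11×10⁻² Pa/m
Geostrophic balance (pressure-gradient force = Coriolis force):
V_g = (1/(fρ)) |∂P/∂n| = 1.11×10⁻² / (1.31×10⁻⁴ × 1.09) = 77.8 m/s
Converting: 77.8 m/s × 1.944 = 150 knots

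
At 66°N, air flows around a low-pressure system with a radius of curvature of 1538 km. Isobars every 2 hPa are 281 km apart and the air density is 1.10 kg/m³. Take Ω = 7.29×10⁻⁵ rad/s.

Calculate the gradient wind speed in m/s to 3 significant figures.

4.75 m/s

Coriolis parameter at 66°N:
f = 2Ω sin φ = 2 × 7.29×10⁻⁵ × sin 66° = 1.33×10⁻⁴ s⁻¹
Pressure gradient: |∂P/∂n| = 200 Pa / 281000 m = 7.12×10⁻⁴ Pa/m
Geostrophic speed: V_g = |∂P/∂n|/(fρ) = 7.12×10⁻⁴/(1.33×10⁻⁴ × 1.10) = 4.86 m/s
Around a low, centrifugal force acts outward with Coriolis, so pressure-gradient force balances both:
(1/ρ)|∂P/∂n| = fV + V²/R  →  V² + fR·V − fR·V_g = 0
With fR = 1.33×10⁻⁴ × 1538×10³ m = 205 m/s:
V = [−fR + √((fR)² + 4 fR V_g)]/2 = [−205 + √(205² + 4×205×4.86)]/2 = 4.75 m/s
Subgeostrophic (V < V_g = 4.86 m/s), as expected around a low.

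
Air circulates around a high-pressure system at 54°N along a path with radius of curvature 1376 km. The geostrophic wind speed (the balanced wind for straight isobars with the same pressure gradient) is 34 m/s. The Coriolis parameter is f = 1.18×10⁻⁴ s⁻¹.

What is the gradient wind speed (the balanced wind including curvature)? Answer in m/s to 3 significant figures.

Around a high, pressure-gradient force acts outward with centrifugal, so Coriolis balances both:
fV = (1/ρ)|∂P/∂n| + V²/R  →  V² − fR·V + fR·V_g = 0
With fR = 1.18×10⁻⁴ × 1376×10³ m = 162 m/s:
V = [fR − √((fR)² − 4 fR V_g)]/2 = [162 − √(162² − 4×162×34)]/2 = 48.5 m/s
Supergeostrophic (V > V_g = 34 m/s), as expected around a high.

48.5 m/s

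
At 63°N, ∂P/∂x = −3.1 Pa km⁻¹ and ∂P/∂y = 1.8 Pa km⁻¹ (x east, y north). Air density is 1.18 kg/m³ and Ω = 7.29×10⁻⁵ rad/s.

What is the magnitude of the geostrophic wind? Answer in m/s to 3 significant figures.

Coriolis parameter at 63°N:
f = 2Ω sin φ = 2 × 7.29×10⁻⁵ × sin 63° = 1.30×10⁻⁴ s⁻¹
Component geostrophic relations (x east, y north):
u_g = −(1/(fρ)) ∂P/∂y,  v_g = (1/(fρ)) ∂P/∂x
u_g = −(1.8×10⁻³)/(1.30×10⁻⁴ × 1.18) = −11.7 m/s;  v_g = (−3.1×10⁻³)/(1.30×10⁻⁴ × 1.18) = −20.2 m/s
|V_g| = √(u_g² + v_g²) = 23.4 m/s

23.4 m/s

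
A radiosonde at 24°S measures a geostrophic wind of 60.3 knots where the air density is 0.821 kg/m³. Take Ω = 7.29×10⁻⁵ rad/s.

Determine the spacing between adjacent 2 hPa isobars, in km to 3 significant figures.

132 km

Coriolis parameter at 24°S:
f = 2Ω sin φ = 2 × 7.29×10⁻⁵ × sin 24° = 5.93×10⁻⁵ s⁻¹
Wind speed in SI: 60.3 knots = 31.0 m/s
Geostrophic balance rearranged: |∂P/∂n| = f ρ V_g
|∂P/∂n| = 5.93×10⁻⁵ × 0.821 × 31.0 = 1.51×10⁻³ Pa/m
Isobar spacing: Δn = ΔP/|∂P/∂n| = 200 Pa / 1.51×10⁻³ Pa/m = 132422 m ≈ 132 km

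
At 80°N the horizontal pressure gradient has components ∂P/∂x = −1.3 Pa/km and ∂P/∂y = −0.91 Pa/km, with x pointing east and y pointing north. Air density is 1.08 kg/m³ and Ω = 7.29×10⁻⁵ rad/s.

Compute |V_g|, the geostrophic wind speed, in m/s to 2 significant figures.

Coriolis parameter at 80°N:
f = 2Ω sin φ = 2 × 7.29×10⁻⁵ × sin 80° = 1.44×10⁻⁴ s⁻¹
Component geostrophic relations (x east, y north):
u_g = −(1/(fρ)) ∂P/∂y,  v_g = (1/(fρ)) ∂P/∂x
u_g = −(−0.91×10⁻³)/(1.44×10⁻⁴ × 1.08) = 5.87 m/s;  v_g = (−1.3×10⁻³)/(1.44×10⁻⁴ × 1.08) = −8.38 m/s
|V_g| = √(u_g² + v_g²) = 10.2 m/s

10 m/s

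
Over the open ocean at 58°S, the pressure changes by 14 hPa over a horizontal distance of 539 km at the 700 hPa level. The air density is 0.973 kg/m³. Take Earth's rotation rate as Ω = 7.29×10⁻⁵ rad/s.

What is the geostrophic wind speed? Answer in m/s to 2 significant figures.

Coriolis parameter at 58°S:
f = 2Ω sin φ = 2 × 7.29×10⁻⁵ × sin 58° = 1.24×10⁻⁴ s⁻¹
Pressure gradient: |∂P/∂n| = 1400 Pa / 539000 m = 2.60×10⁻³ Pa/m
Geostrophic balance (pressure-gradient force = Coriolis force):
V_g = (1/(fρ)) |∂P/∂n| = 2.60×10⁻³ / (1.24×10⁻⁴ × 0.973) = 21.6 m/s

22 m/s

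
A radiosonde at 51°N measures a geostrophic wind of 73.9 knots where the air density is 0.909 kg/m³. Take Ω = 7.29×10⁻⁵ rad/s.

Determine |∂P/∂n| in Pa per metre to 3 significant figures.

3.92×10⁻³ Pa/m

Coriolis parameter at 51°N:
f = 2Ω sin φ = 2 × 7.29×10⁻⁵ × sin 51° = 1.13×10⁻⁴ s⁻¹
Wind speed in SI: 73.9 knots = 38.0 m/s
Geostrophic balance rearranged: |∂P/∂n| = f ρ V_g
|∂P/∂n| = 1.13×10⁻⁴ × 0.909 × 38.0 = 3.92×10⁻³ Pa/m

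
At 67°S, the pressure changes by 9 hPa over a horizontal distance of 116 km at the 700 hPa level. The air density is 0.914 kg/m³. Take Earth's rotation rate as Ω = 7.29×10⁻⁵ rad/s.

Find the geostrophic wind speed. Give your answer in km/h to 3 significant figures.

Coriolis parameter at 67°S:
f = 2Ω sin φ = 2 × 7.29×10⁻⁵ × sin 67° = 1.34×10⁻⁴ s⁻¹
Pressure gradient: |∂P/∂n| = 900 Pa / 116000 m = 7.76×10⁻³ Pa/m
Geostrophic balance (pressure-gradient force = Coriolis force):
V_g = (1/(fρ)) |∂P/∂n| = 7.76×10⁻³ / (1.34×10⁻⁴ × 0.914) = 63.2 m/s
Converting: 63.2 m/s × 3.6 = 228 km/h

228 km/h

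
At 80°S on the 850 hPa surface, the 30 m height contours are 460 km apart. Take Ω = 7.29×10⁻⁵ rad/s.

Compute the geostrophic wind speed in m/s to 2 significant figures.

4.5 m/s

Coriolis parameter at 80°S:
f = 2Ω sin φ = 2 × 7.29×10⁻⁵ × sin 80° = 1.44×10⁻⁴ s⁻¹
Height gradient: |∂Z/∂n| = 30 m / 460000 m = 6.52×10⁻⁵
On a pressure surface, geostrophic balance gives V_g = (g/f)|∂Z/∂n|:
V_g = 9.81 × 6.52×10⁻⁵ / 1.44×10⁻⁴ = 4.46 m/s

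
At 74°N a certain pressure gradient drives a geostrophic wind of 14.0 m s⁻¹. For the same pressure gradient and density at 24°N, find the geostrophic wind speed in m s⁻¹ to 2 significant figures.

33 m s⁻¹

With the same pressure gradient and density, V_g ∝ 1/f ∝ 1/sin φ.
V₂ = V₁ · sin φ₁ / sin φ₂ = 14.0 × sin 74° / sin 24°
V₂ = 14.0 × 0.9613/0.4067 = 33 m s⁻¹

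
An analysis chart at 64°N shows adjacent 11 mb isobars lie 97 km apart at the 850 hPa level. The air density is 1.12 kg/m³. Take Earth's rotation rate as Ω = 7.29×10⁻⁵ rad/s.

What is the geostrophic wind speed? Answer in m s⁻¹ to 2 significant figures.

Coriolis parameter at 64°N:
f = 2Ω sin φ = 2 × 7.29×10⁻⁵ × sin 64° = 1.31×10⁻⁴ s⁻¹
Pressure gradient: |∂P/∂n| = 1100 Pa / 97000 m = 1.13×10⁻² Pa/m
Geostrophic balance (pressure-gradient force = Coriolis force):
V_g = (1/(fρ)) |∂P/∂n| = 1.13×10⁻² / (1.31×10⁻⁴ × 1.12) = 77.3 m/s

77 m s⁻¹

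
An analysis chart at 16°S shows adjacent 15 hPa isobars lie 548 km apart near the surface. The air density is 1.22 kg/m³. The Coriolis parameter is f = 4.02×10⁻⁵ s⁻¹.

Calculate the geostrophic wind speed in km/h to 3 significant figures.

201 km/h

Pressure gradient: |∂P/∂n| = 1500 Pa / 548000 m = 2.74×10⁻³ Pa/m
Geostrophic balance (pressure-gradient force = Coriolis force):
V_g = (1/(fρ)) |∂P/∂n| = 2.74×10⁻³ / (4.02×10⁻⁵ × 1.22) = 55.8 m/s
Converting: 55.8 m/s × 3.6 = 201 km/h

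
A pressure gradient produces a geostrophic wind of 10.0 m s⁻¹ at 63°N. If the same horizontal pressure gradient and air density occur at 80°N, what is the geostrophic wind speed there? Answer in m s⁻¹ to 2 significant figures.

9.0 m s⁻¹

With the same pressure gradient and density, V_g ∝ 1/f ∝ 1/sin φ.
V₂ = V₁ · sin φ₁ / sin φ₂ = 10.0 × sin 63° / sin 80°
V₂ = 10.0 × 0.8910/0.9848 = 9.0 m s⁻¹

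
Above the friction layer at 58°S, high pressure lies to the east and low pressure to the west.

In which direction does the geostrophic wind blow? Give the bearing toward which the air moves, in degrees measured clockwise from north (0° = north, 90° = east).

180°

The pressure-gradient force points toward the west (bearing 270°).
Geostrophic balance: in the Southern Hemisphere the Coriolis force deflects motion to the left, so the geostrophic wind blows 90° to the left of the pressure-gradient force (low pressure on the right).
Rotating 270° by 90° counterclockwise gives 180° — the wind blows toward the south.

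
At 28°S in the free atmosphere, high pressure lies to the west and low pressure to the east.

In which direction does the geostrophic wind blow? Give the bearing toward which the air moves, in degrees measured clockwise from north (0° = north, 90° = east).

000°

The pressure-gradient force points toward the east (bearing 090°).
Geostrophic balance: in the Southern Hemisphere the Coriolis force deflects motion to the left, so the geostrophic wind blows 90° to the left of the pressure-gradient force (low pressure on the right).
Rotating 090° by 90° counterclockwise gives 000° — the wind blows toward the north.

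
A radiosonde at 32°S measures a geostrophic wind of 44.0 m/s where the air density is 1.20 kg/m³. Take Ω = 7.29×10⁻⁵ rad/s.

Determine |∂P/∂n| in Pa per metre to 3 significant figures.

4.08×10⁻³ Pa/m

Coriolis parameter at 32°S:
f = 2Ω sin φ = 2 × 7.29×10⁻⁵ × sin 32° = 7.73×10⁻⁵ s⁻¹
Geostrophic balance rearranged: |∂P/∂n| = f ρ V_g
|∂P/∂n| = 7.73×10⁻⁵ × 1.20 × 44.0 = 4.08×10⁻³ Pa/m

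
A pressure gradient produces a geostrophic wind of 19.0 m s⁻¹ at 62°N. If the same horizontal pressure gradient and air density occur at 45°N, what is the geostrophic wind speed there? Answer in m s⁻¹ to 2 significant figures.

With the same pressure gradient and density, V_g ∝ 1/f ∝ 1/sin φ.
V₂ = V₁ · sin φ₁ / sin φ₂ = 19.0 × sin 62° / sin 45°
V₂ = 19.0 × 0.8829/0.7071 = 24 m s⁻¹

24 m s⁻¹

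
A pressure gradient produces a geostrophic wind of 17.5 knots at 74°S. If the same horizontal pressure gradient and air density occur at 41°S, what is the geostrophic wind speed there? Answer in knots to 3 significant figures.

25.6 knots

With the same pressure gradient and density, V_g ∝ 1/f ∝ 1/sin φ.
V₂ = V₁ · sin φ₁ / sin φ₂ = 17.5 × sin 74° / sin 41°
V₂ = 17.5 × 0.9613/0.6561 = 25.6 knots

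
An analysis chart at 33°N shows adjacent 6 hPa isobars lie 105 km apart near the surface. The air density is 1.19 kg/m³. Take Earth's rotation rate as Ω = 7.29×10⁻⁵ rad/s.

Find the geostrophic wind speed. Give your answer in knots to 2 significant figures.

120 knots

Coriolis parameter at 33°N:
f = 2Ω sin φ = 2 × 7.29×10⁻⁵ × sin 33° = 7.94×10⁻⁵ s⁻¹
Pressure gradient: |∂P/∂n| = 600 Pa / 105000 m = 5.71×10⁻³ Pa/m
Geostrophic balance (pressure-gradient force = Coriolis force):
V_g = (1/(fρ)) |∂P/∂n| = 5.71×10⁻³ / (7.94×10⁻⁵ × 1.19) = 60.5 m/s
Converting: 60.5 m/s × 1.944 = 120 knots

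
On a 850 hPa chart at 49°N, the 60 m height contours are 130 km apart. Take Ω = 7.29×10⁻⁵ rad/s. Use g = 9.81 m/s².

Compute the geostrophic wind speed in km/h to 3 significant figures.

148 km/h

Coriolis parameter at 49°N:
f = 2Ω sin φ = 2 × 7.29×10⁻⁵ × sin 49° = 1.10×10⁻⁴ s⁻¹
Height gradient: |∂Z/∂n| = 60 m / 130000 m = 4.62×10⁻⁴
On a pressure surface, geostrophic balance gives V_g = (g/f)|∂Z/∂n|:
V_g = 9.81 × 4.62×10⁻⁴ / 1.10×10⁻⁴ = 41.1 m/s
Converting: 41.1 m/s × 3.6 = 148 km/h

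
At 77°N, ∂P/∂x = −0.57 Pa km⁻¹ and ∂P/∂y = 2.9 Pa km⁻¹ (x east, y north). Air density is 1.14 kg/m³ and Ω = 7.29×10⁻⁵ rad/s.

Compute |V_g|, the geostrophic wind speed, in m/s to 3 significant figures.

18.2 m/s

Coriolis parameter at 77°N:
f = 2Ω sin φ = 2 × 7.29×10⁻⁵ × sin 77° = 1.42×10⁻⁴ s⁻¹
Component geostrophic relations (x east, y north):
u_g = −(1/(fρ)) ∂P/∂y,  v_g = (1/(fρ)) ∂P/∂x
u_g = −(2.9×10⁻³)/(1.42×10⁻⁴ × 1.14) = −17.9 m/s;  v_g = (−0.57×10⁻³)/(1.42×10⁻⁴ × 1.14) = −3.52 m/s
|V_g| = √(u_g² + v_g²) = 18.2 m/s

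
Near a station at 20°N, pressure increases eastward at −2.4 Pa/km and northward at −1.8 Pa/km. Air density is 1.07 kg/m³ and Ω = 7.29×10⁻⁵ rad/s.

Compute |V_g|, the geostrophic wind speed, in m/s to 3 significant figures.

56.2 m/s

Coriolis parameter at 20°N:
f = 2Ω sin φ = 2 × 7.29×10⁻⁵ × sin 20° = 4.99×10⁻⁵ s⁻¹
Component geostrophic relations (x east, y north):
u_g = −(1/(fρ)) ∂P/∂y,  v_g = (1/(fρ)) ∂P/∂x
u_g = −(−1.8×10⁻³)/(4.99×10⁻⁵ × 1.07) = 33.7 m/s;  v_g = (−2.4×10⁻³)/(4.99×10⁻⁵ × 1.07) = −45.0 m/s
|V_g| = √(u_g² + v_g²) = 56.2 m/s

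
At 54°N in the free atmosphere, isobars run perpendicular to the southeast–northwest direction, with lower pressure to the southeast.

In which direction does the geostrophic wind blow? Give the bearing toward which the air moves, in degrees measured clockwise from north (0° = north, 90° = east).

The pressure-gradient force points toward the southeast (bearing 135°).
Geostrophic balance: in the Northern Hemisphere the Coriolis force deflects motion to the right, so the geostrophic wind blows 90° to the right of the pressure-gradient force (low pressure on the left).
Rotating 135° by 90° clockwise gives 225° — the wind blows toward the southwest.

225°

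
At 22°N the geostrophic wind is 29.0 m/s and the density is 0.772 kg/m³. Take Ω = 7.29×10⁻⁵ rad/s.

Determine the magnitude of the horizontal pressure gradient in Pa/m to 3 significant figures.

Coriolis parameter at 22°N:
f = 2Ω sin φ = 2 × 7.29×10⁻⁵ × sin 22° = 5.46×10⁻⁵ s⁻¹
Geostrophic balance rearranged: |∂P/∂n| = f ρ V_g
|∂P/∂n| = 5.46×10⁻⁵ × 0.772 × 29.0 = 1.22×10⁻³ Pa/m

1.22×10⁻³ Pa/m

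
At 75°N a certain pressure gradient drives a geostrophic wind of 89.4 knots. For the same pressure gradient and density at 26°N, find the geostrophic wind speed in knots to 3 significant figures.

197 knots

With the same pressure gradient and density, V_g ∝ 1/f ∝ 1/sin φ.
V₂ = V₁ · sin φ₁ / sin φ₂ = 89.4 × sin 75° / sin 26°
V₂ = 89.4 × 0.9659/0.4384 = 197 knots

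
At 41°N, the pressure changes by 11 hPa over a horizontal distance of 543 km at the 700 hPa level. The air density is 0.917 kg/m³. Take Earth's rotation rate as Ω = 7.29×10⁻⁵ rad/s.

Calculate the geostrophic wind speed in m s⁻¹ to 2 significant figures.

Coriolis parameter at 41°N:
f = 2Ω sin φ = 2 × 7.29×10⁻⁵ × sin 41° = 9.57×10⁻⁵ s⁻¹
Pressure gradient: |∂P/∂n| = 1100 Pa / 543000 m = 2.03×10⁻³ Pa/m
Geostrophic balance (pressure-gradient force = Coriolis force):
V_g = (1/(fρ)) |∂P/∂n| = 2.03×10⁻³ / (9.57×10⁻⁵ × 0.917) = 23.1 m/s

23 m s⁻¹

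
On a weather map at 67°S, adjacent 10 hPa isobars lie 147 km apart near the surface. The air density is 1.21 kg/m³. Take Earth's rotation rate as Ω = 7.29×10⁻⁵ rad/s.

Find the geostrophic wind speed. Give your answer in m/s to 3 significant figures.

41.9 m/s

Coriolis parameter at 67°S:
f = 2Ω sin φ = 2 × 7.29×10⁻⁵ × sin 67° = 1.34×10⁻⁴ s⁻¹
Pressure gradient: |∂P/∂n| = 1000 Pa / 147000 m = 6.80×10⁻³ Pa/m
Geostrophic balance (pressure-gradient force = Coriolis force):
V_g = (1/(fρ)) |∂P/∂n| = 6.80×10⁻³ / (1.34×10⁻⁴ × 1.21) = 41.9 m/s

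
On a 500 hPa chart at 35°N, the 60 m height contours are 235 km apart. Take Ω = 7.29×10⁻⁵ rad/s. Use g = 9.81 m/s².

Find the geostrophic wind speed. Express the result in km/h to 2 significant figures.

110 km/h

Coriolis parameter at 35°N:
f = 2Ω sin φ = 2 × 7.29×10⁻⁵ × sin 35° = 8.36×10⁻⁵ s⁻¹
Height gradient: |∂Z/∂n| = 60 m / 235000 m = 2.55×10⁻⁴
On a pressure surface, geostrophic balance gives V_g = (g/f)|∂Z/∂n|:
V_g = 9.81 × 2.55×10⁻⁴ / 8.36×10⁻⁵ = 30.0 m/s
Converting: 30.0 m/s × 3.6 = 110 km/h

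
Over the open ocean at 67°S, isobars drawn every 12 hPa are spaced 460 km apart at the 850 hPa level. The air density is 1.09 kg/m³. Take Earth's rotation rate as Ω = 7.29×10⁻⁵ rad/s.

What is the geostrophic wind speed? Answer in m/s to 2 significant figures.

18 m/s

Coriolis parameter at 67°S:
f = 2Ω sin φ = 2 × 7.29×10⁻⁵ × sin 67° = 1.34×10⁻⁴ s⁻¹
Pressure gradient: |∂P/∂n| = 1200 Pa / 460000 m = 2.61×10⁻³ Pa/m
Geostrophic balance (pressure-gradient force = Coriolis force):
V_g = (1/(fρ)) |∂P/∂n| = 2.61×10⁻³ / (1.34×10⁻⁴ × 1.09) = 17.8 m/s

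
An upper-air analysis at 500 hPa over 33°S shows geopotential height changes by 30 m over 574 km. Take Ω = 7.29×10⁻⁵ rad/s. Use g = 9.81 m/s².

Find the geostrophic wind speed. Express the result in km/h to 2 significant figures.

Coriolis parameter at 33°S:
f = 2Ω sin φ = 2 × 7.29×10⁻⁵ × sin 33° = 7.94×10⁻⁵ s⁻¹
Height gradient: |∂Z/∂n| = 30 m / 574000 m = 5.23×10⁻⁵
On a pressure surface, geostrophic balance gives V_g = (g/f)|∂Z/∂n|:
V_g = 9.81 × 5.23×10⁻⁵ / 7.94×10⁻⁵ = 6.46 m/s
Converting: 6.46 m/s × 3.6 = 23 km/h

23 km/h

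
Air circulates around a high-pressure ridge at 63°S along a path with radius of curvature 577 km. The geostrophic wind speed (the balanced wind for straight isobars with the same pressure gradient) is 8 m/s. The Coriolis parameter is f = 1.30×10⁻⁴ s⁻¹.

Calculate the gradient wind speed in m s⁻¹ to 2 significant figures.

Around a high, pressure-gradient force acts outward with centrifugal, so Coriolis balances both:
fV = (1/ρ)|∂P/∂n| + V²/R  →  V² − fR·V + fR·V_g = 0
With fR = 1.30×10⁻⁴ × 577×10³ m = 75.0 m/s:
V = [fR − √((fR)² − 4 fR V_g)]/2 = [75.0 − √(75.0² − 4×75.0×8)]/2 = 9.11 m/s
Supergeostrophic (V > V_g = 8 m/s), as expected around a high.

9.1 m s⁻¹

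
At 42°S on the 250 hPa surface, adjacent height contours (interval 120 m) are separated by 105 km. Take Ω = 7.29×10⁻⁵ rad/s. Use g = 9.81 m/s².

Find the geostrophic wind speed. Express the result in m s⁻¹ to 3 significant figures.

115 m s⁻¹

Coriolis parameter at 42°S:
f = 2Ω sin φ = 2 × 7.29×10⁻⁵ × sin 42° = 9.76×10⁻⁵ s⁻¹
Height gradient: |∂Z/∂n| = 120 m / 105000 m = 1.14×10⁻³
On a pressure surface, geostrophic balance gives V_g = (g/f)|∂Z/∂n|:
V_g = 9.81 × 1.14×10⁻³ / 9.76×10⁻⁵ = 115 m/s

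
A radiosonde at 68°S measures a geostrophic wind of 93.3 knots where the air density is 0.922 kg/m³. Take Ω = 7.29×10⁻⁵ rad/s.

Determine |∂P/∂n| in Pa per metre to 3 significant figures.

5.98×10⁻³ Pa/m

Coriolis parameter at 68°S:
f = 2Ω sin φ = 2 × 7.29×10⁻⁵ × sin 68° = 1.35×10⁻⁴ s⁻¹
Wind speed in SI: 93.3 knots = 48.0 m/s
Geostrophic balance rearranged: |∂P/∂n| = f ρ V_g
|∂P/∂n| = 1.35×10⁻⁴ × 0.922 × 48.0 = 5.98×10⁻³ Pa/m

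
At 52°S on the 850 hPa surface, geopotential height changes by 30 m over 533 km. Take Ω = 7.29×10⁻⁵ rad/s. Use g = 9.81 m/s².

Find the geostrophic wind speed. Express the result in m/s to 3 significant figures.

Coriolis parameter at 52°S:
f = 2Ω sin φ = 2 × 7.29×10⁻⁵ × sin 52° = 1.15×10⁻⁴ s⁻¹
Height gradient: |∂Z/∂n| = 30 m / 533000 m = 5.63×10⁻⁵
On a pressure surface, geostrophic balance gives V_g = (g/f)|∂Z/∂n|:
V_g = 9.81 × 5.63×10⁻⁵ / 1.15×10⁻⁴ = 4.81 m/s

4.81 m/s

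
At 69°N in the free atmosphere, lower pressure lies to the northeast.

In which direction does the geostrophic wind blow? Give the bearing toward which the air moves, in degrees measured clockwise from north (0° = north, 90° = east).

The pressure-gradient force points toward the northeast (bearing 045°).
Geostrophic balance: in the Northern Hemisphere the Coriolis force deflects motion to the right, so the geostrophic wind blows 90° to the right of the pressure-gradient force (low pressure on the left).
Rotating 045° by 90° clockwise gives 135° — the wind blows toward the southeast.

135°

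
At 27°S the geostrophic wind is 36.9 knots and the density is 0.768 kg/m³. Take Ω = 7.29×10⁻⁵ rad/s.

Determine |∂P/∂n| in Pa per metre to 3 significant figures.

Coriolis parameter at 27°S:
f = 2Ω sin φ = 2 × 7.29×10⁻⁵ × sin 27° = 6.62×10⁻⁵ s⁻¹
Wind speed in SI: 36.9 knots = 19.0 m/s
Geostrophic balance rearranged: |∂P/∂n| = f ρ V_g
|∂P/∂n| = 6.62×10⁻⁵ × 0.768 × 19.0 = 9.65×10⁻⁴ Pa/m

9.65×10⁻⁴ Pa/m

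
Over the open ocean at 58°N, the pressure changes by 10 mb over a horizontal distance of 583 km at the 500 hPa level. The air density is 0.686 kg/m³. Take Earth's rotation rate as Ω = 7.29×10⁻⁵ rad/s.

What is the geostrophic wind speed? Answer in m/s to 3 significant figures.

Coriolis parameter at 58°N:
f = 2Ω sin φ = 2 × 7.29×10⁻⁵ × sin 58° = 1.24×10⁻⁴ s⁻¹
Pressure gradient: |∂P/∂n| = 1000 Pa / 583000 m = 1.72×10⁻³ Pa/m
Geostrophic balance (pressure-gradient force = Coriolis force):
V_g = (1/(fρ)) |∂P/∂n| = 1.72×10⁻³ / (1.24×10⁻⁴ × 0.686) = 20.2 m/s

20.2 m/s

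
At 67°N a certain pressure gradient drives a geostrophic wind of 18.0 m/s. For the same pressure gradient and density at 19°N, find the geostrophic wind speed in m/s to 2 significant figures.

With the same pressure gradient and density, V_g ∝ 1/f ∝ 1/sin φ.
V₂ = V₁ · sin φ₁ / sin φ₂ = 18.0 × sin 67° / sin 19°
V₂ = 18.0 × 0.9205/0.3256 = 51 m/s

51 m/s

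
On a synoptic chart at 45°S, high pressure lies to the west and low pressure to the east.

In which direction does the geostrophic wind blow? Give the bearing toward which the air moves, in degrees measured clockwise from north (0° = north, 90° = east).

The pressure-gradient force points toward the east (bearing 090°).
Geostrophic balance: in the Southern Hemisphere the Coriolis force deflects motion to the left, so the geostrophic wind blows 90° to the left of the pressure-gradient force (low pressure on the right).
Rotating 090° by 90° counterclockwise gives 000° — the wind blows toward the north.

000°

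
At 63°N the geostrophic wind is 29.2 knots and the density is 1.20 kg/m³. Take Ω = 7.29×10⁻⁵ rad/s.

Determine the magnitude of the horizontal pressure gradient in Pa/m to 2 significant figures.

Coriolis parameter at 63°N:
f = 2Ω sin φ = 2 × 7.29×10⁻⁵ × sin 63° = 1.30×10⁻⁴ s⁻¹
Wind speed in SI: 29.2 knots = 15.0 m/s
Geostrophic balance rearranged: |∂P/∂n| = f ρ V_g
|∂P/∂n| = 1.30×10⁻⁴ × 1.20 × 15.0 = 2.34×10⁻³ Pa/m

2.3×10⁻³ Pa/m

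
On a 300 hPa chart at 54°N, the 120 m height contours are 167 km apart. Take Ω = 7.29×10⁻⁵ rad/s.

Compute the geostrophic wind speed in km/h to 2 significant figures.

220 km/h

Coriolis parameter at 54°N:
f = 2Ω sin φ = 2 × 7.29×10⁻⁵ × sin 54° = 1.18×10⁻⁴ s⁻¹
Height gradient: |∂Z/∂n| = 120 m / 167000 m = 7.19×10⁻⁴
On a pressure surface, geostrophic balance gives V_g = (g/f)|∂Z/∂n|:
V_g = 9.81 × 7.19×10⁻⁴ / 1.18×10⁻⁴ = 59.8 m/s
Converting: 59.8 m/s × 3.6 = 220 km/h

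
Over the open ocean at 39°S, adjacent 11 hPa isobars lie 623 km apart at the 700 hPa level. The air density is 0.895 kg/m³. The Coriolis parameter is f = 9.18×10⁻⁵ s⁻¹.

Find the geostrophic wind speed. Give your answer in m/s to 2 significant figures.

21 m/s

Pressure gradient: |∂P/∂n| = 1100 Pa / 623000 m = 1.77×10⁻³ Pa/m
Geostrophic balance (pressure-gradient force = Coriolis force):
V_g = (1/(fρ)) |∂P/∂n| = 1.77×10⁻³ / (9.18×10⁻⁵ × 0.895) = 21.5 m/s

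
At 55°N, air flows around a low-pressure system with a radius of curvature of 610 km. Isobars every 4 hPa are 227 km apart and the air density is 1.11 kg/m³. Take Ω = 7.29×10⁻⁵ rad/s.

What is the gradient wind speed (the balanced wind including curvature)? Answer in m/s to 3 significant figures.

11.5 m/s

Coriolis parameter at 55°N:
f = 2Ω sin φ = 2 × 7.29×10⁻⁵ × sin 55° = 1.19×10⁻⁴ s⁻¹
Pressure gradient: |∂P/∂n| = 400 Pa / 227000 m = 1.76×10⁻³ Pa/m
Geostrophic speed: V_g = |∂P/∂n|/(fρ) = 1.76×10⁻³/(1.19×10⁻⁴ × 1.11) = 13.3 m/s
Around a low, centrifugal force acts outward with Coriolis, so pressure-gradient force balances both:
(1/ρ)|∂P/∂n| = fV + V²/R  →  V² + fR·V − fR·V_g = 0
With fR = 1.19×10⁻⁴ × 610×10³ m = 72.9 m/s:
V = [−fR + √((fR)² + 4 fR V_g)]/2 = [−72.9 + √(72.9² + 4×72.9×13.3)]/2 = 11.5 m/s
Subgeostrophic (V < V_g = 13.3 m/s), as expected around a low.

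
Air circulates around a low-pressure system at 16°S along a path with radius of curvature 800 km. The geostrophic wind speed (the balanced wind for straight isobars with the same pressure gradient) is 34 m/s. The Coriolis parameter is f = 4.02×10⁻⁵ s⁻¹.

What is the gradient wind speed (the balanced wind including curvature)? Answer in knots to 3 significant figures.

40.2 knots

Around a low, centrifugal force acts outward with Coriolis, so pressure-gradient force balances both:
(1/ρ)|∂P/∂n| = fV + V²/R  →  V² + fR·V − fR·V_g = 0
With fR = 4.02×10⁻⁵ × 800×10³ m = 32.2 m/s:
V = [−fR + √((fR)² + 4 fR V_g)]/2 = [−32.2 + √(32.2² + 4×32.2×34)]/2 = 20.7 m/s
Subgeostrophic (V < V_g = 34 m/s), as expected around a low.
Converting: 20.7 m/s × 1.944 = 40.2 knots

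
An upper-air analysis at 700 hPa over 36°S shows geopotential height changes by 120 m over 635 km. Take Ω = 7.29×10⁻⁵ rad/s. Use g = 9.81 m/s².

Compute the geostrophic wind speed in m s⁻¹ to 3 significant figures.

21.6 m s⁻¹

Coriolis parameter at 36°S:
f = 2Ω sin φ = 2 × 7.29×10⁻⁵ × sin 36° = 8.57×10⁻⁵ s⁻¹
Height gradient: |∂Z/∂n| = 120 m / 635000 m = 1.89×10⁻⁴
On a pressure surface, geostrophic balance gives V_g = (g/f)|∂Z/∂n|:
V_g = 9.81 × 1.89×10⁻⁴ / 8.57×10⁻⁵ = 21.6 m/s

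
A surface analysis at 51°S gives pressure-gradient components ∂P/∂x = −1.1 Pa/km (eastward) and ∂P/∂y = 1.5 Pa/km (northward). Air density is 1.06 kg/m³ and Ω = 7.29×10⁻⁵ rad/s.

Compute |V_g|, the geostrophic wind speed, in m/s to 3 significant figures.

15.5 m/s

Coriolis parameter at 51°S:
f = 2Ω sin φ = 2 × 7.29×10⁻⁵ × sin 51° = 1.13×10⁻⁴ s⁻¹
In the Southern Hemisphere f is negative: f = −1.13×10⁻⁴ s⁻¹.
Component geostrophic relations (x east, y north):
u_g = −(1/(fρ)) ∂P/∂y,  v_g = (1/(fρ)) ∂P/∂x
u_g = −(1.5×10⁻³)/(−1.13×10⁻⁴ × 1.06) = 12.5 m/s;  v_g = (−1.1×10⁻³)/(−1.13×10⁻⁴ × 1.06) = 9.16 m/s
|V_g| = √(u_g² + v_g²) = 15.5 m/s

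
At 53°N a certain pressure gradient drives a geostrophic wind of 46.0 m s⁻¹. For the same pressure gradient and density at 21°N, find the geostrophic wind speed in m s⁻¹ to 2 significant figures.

With the same pressure gradient and density, V_g ∝ 1/f ∝ 1/sin φ.
V₂ = V₁ · sin φ₁ / sin φ₂ = 46.0 × sin 53° / sin 21°
V₂ = 46.0 × 0.7986/0.3584 = 100 m s⁻¹

100 m s⁻¹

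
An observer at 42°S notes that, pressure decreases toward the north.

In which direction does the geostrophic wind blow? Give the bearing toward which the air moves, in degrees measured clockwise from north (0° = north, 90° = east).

The pressure-gradient force points toward the north (bearing 000°).
Geostrophic balance: in the Southern Hemisphere the Coriolis force deflects motion to the left, so the geostrophic wind blows 90° to the left of the pressure-gradient force (low pressure on the right).
Rotating 000° by 90° counterclockwise gives 270° — the wind blows toward the west.

270°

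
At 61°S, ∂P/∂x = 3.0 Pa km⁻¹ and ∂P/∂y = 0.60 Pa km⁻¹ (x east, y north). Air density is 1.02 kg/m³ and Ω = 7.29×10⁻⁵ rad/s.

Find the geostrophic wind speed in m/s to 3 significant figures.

23.5 m/s

Coriolis parameter at 61°S:
f = 2Ω sin φ = 2 × 7.29×10⁻⁵ × sin 61° = 1.28×10⁻⁴ s⁻¹
In the Southern Hemisphere f is negative: f = −1.28×10⁻⁴ s⁻¹.
Component geostrophic relations (x east, y north):
u_g = −(1/(fρ)) ∂P/∂y,  v_g = (1/(fρ)) ∂P/∂x
u_g = −(0.60×10⁻³)/(−1.28×10⁻⁴ × 1.02) = 4.61 m/s;  v_g = (3.0×10⁻³)/(−1.28×10⁻⁴ × 1.02) = −23.1 m/s
|V_g| = √(u_g² + v_g²) = 23.5 m/s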